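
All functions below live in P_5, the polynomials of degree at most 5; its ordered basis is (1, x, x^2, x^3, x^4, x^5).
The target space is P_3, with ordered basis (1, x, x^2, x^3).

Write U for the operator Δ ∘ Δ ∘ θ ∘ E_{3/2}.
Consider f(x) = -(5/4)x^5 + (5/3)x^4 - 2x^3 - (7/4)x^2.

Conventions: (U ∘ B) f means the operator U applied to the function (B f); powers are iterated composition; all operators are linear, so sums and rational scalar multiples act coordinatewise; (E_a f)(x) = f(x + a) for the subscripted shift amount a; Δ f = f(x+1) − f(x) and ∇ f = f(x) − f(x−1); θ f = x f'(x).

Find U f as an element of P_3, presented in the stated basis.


E_{3/2} f = -(5/4)x^5 - (185/24)x^4 - (161/8)x^3 - (487/16)x^2 - (1785/64)x - 1503/128
θ E_{3/2} f = -(25/4)x^5 - (185/6)x^4 - (483/8)x^3 - (487/8)x^2 - (1785/64)x
Δ θ E_{3/2} f = -(125/4)x^4 - (1115/6)x^3 - (3429/8)x^2 - (10979/24)x - 35755/192
Δ Δ θ E_{3/2} f = -125x^3 - 745x^2 - (6159/4)x - 6619/6

g(x) = -125x^3 - 745x^2 - (6159/4)x - 6619/6


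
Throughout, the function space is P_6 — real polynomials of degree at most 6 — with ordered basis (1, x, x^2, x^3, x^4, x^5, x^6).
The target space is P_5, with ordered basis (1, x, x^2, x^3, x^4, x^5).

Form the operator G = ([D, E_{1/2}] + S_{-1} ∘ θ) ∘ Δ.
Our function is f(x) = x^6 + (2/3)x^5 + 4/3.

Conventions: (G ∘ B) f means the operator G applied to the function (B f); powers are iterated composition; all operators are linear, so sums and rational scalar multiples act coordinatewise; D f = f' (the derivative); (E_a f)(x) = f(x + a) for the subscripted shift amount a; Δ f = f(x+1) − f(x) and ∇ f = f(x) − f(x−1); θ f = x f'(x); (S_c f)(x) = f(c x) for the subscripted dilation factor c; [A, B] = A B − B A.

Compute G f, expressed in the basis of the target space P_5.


Δ f = 6x^5 + (55/3)x^4 + (80/3)x^3 + (65/3)x^2 + (28/3)x + 5/3
E_{1/2} Δ f = 6x^5 + (100/3)x^4 + (235/3)x^3 + (290/3)x^2 + (1489/24)x + 197/12
D E_{1/2} Δ f = 30x^4 + (400/3)x^3 + 235x^2 + (580/3)x + 1489/24
D Δ f = 30x^4 + (220/3)x^3 + 80x^2 + (130/3)x + 28/3
E_{1/2} D Δ f = 30x^4 + (400/3)x^3 + 235x^2 + (580/3)x + 1489/24
[D, E_{1/2}] Δ f = 0
θ Δ f = 30x^5 + (220/3)x^4 + 80x^3 + (130/3)x^2 + (28/3)x
S_{-1} θ Δ f = -30x^5 + (220/3)x^4 - 80x^3 + (130/3)x^2 - (28/3)x
([D, E_{1/2}] + S_{-1} ∘ θ) Δ f = -30x^5 + (220/3)x^4 - 80x^3 + (130/3)x^2 - (28/3)x

the result is g(x) = -30x^5 + (220/3)x^4 - 80x^3 + (130/3)x^2 - (28/3)x


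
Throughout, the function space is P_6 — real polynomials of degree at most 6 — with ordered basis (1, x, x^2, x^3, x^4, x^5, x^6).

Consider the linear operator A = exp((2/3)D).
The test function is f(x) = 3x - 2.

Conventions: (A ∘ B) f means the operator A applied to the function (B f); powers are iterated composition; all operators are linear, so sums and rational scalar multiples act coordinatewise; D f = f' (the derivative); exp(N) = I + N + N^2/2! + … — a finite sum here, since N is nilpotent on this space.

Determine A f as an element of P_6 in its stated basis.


the result is g(x) = 3x

order-1 term: 2
the series for exp((2/3)D) f terminates at order 1
exp((2/3)D) f = 3x


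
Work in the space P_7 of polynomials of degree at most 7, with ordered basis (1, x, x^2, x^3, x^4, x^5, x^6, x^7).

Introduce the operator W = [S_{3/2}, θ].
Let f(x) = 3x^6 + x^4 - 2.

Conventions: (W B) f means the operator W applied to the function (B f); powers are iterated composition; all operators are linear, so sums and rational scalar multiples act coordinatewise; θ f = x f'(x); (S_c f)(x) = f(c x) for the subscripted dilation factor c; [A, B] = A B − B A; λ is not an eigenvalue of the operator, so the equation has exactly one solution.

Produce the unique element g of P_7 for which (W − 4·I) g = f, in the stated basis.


the image equals g(x) = -(3/4)x^6 - (1/4)x^4 + 1/2

write g with unknown coordinates in the stated basis and equate coefficients in (W − 4·I) g = f
solving from the highest basis element down gives g = -(3/4)x^6 - (1/4)x^4 + 1/2
check: W g = 0
so W g − 4·g = 3x^6 + x^4 - 2 = f ✓


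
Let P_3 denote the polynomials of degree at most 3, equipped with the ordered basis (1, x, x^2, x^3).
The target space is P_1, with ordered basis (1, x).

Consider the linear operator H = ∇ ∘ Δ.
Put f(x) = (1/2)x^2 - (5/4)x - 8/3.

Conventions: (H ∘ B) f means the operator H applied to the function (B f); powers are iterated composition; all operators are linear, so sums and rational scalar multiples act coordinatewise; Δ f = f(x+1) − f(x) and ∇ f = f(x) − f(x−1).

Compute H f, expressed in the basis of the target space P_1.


g(x) = 1

Δ f = x - 3/4
∇ Δ f = 1


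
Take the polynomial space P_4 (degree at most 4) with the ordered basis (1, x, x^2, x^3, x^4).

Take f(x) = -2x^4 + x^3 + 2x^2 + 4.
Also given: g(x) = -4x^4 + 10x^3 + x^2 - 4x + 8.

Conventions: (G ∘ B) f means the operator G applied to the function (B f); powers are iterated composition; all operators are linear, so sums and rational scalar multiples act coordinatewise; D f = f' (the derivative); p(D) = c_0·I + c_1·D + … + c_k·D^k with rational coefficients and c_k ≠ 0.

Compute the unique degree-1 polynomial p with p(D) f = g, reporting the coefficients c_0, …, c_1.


D^0 f = -2x^4 + x^3 + 2x^2 + 4
D^1 f = -8x^3 + 3x^2 + 4x
matching coefficients of g against c_0 f + c_1 Df + … from the top degree down determines the c_i
solution: c_0 = 2, c_1 = -1

p(D) = 2·I − D, i.e. c_0 = 2, c_1 = -1


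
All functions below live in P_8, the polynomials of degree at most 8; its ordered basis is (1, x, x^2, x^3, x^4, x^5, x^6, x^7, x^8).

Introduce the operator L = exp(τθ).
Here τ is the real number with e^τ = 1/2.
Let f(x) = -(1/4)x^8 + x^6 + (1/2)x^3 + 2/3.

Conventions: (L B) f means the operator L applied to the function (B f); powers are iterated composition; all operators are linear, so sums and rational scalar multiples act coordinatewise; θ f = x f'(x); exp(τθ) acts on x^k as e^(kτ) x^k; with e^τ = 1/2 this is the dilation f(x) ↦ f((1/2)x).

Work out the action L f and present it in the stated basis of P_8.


g(x) = -(1/1024)x^8 + (1/64)x^6 + (1/16)x^3 + 2/3

exp(τθ) x^k = e^(kτ) x^k; with e^τ = 1/2 this sends x^k to (1/2)^k x^k
x^3 ↦ 1/8 x^3
x^6 ↦ 1/64 x^6
x^8 ↦ 1/256 x^8
applying this coordinatewise to f: exp(τθ) f = -(1/1024)x^8 + (1/64)x^6 + (1/16)x^3 + 2/3


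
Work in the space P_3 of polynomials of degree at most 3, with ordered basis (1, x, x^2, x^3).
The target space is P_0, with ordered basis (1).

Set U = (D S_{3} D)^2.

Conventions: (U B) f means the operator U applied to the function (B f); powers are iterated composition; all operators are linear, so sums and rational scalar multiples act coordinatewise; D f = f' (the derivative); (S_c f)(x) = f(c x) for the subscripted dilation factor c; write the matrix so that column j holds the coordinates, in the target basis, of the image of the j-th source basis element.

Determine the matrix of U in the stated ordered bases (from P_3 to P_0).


image of 1: 0
image of x: 0
image of x^2: 0
image of x^3: 0
each image's coordinates form column j of the matrix

the matrix is [[0, 0, 0, 0]] (rows listed top to bottom)


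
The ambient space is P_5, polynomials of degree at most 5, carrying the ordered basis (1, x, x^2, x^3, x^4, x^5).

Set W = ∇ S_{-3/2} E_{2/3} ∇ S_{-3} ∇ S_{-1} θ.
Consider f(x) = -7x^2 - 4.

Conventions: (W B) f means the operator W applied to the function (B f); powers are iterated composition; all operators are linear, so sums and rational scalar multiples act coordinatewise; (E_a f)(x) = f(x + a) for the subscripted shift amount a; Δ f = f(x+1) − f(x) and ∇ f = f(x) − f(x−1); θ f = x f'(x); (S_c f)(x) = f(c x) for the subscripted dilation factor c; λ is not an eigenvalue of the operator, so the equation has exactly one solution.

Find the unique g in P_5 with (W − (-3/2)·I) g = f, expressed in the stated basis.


write g with unknown coordinates in the stated basis and equate coefficients in (W − (-3/2)·I) g = f
solving from the highest basis element down gives g = -(14/3)x^2 - 8/3
check: W g = 0
so W g − (-3/2)·g = -7x^2 - 4 = f ✓

g(x) = -(14/3)x^2 - 8/3


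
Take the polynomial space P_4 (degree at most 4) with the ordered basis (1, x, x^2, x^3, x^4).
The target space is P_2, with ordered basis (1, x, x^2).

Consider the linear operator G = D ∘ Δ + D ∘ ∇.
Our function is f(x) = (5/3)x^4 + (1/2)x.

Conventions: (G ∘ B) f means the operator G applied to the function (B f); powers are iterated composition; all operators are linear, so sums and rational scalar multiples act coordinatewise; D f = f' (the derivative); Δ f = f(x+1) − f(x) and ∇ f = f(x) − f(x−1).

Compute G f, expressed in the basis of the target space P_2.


the result is g(x) = 40x^2 + 40/3

Δ f = (20/3)x^3 + 10x^2 + (20/3)x + 13/6
D Δ f = 20x^2 + 20x + 20/3
∇ f = (20/3)x^3 - 10x^2 + (20/3)x - 7/6
D ∇ f = 20x^2 - 20x + 20/3
(D ∘ Δ + D ∘ ∇) f = 40x^2 + 40/3


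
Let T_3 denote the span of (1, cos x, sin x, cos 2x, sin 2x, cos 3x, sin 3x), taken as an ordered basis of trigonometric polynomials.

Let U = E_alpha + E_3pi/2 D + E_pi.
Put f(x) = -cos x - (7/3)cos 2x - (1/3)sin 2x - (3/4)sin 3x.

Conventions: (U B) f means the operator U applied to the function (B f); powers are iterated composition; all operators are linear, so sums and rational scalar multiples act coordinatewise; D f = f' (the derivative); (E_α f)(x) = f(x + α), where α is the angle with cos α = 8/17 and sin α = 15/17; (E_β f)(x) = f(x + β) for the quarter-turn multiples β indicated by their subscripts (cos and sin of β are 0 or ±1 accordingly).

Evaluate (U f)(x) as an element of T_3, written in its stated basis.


E_alpha f = -(8/17)cos x + (15/17)sin x + (887/867)cos 2x + (1841/867)sin 2x + (1485/19652)cos 3x + (3666/4913)sin 3x
D f = sin x - (2/3)cos 2x + (14/3)sin 2x - (9/4)cos 3x
E_3pi/2 D f = -cos x + (2/3)cos 2x - (14/3)sin 2x + (9/4)sin 3x
E_pi f = cos x - (7/3)cos 2x - (1/3)sin 2x + (3/4)sin 3x
(E_alpha + E_3pi/2 D + E_pi) f = -(8/17)cos x + (15/17)sin x - (186/289)cos 2x - (2494/867)sin 2x + (1485/19652)cos 3x + (18405/4913)sin 3x

g(x) = -(8/17)cos x + (15/17)sin x - (186/289)cos 2x - (2494/867)sin 2x + (1485/19652)cos 3x + (18405/4913)sin 3x


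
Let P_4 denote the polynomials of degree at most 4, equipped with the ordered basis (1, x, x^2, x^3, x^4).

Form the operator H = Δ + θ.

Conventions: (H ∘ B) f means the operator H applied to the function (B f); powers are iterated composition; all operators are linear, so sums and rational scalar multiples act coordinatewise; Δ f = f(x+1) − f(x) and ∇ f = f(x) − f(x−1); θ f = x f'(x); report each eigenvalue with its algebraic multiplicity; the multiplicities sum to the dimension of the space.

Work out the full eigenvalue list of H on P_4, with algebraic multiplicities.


λ = 0 (multiplicity 1), λ = 1 (multiplicity 1), λ = 2 (multiplicity 1), λ = 3 (multiplicity 1), λ = 4 (multiplicity 1)

image of 1: 0
image of x: x + 1
image of x^2: 2x^2 + 2x + 1
image of x^3: 3x^3 + 3x^2 + 3x + 1
image of x^4: 4x^4 + 4x^3 + 6x^2 + 4x + 1
the matrix is upper triangular; its diagonal is (0, 1, 2, 3, 4)
for a triangular matrix the eigenvalues are the diagonal entries, with algebraic multiplicity their repetition count


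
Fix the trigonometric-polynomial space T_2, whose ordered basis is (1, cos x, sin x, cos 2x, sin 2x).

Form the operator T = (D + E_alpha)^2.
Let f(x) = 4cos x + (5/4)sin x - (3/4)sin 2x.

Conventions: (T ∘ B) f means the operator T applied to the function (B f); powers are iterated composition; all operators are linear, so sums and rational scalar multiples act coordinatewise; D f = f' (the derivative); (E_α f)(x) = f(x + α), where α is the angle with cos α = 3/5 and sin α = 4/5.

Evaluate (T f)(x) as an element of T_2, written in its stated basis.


D f = (5/4)cos x - 4sin x - (3/2)cos 2x
E_alpha f = (17/5)cos x - (49/20)sin x - (18/25)cos 2x + (21/100)sin 2x
(D + E_alpha) f = (93/20)cos x - (129/20)sin x - (111/50)cos 2x + (21/100)sin 2x
D (D + E_alpha) f = -(129/20)cos x - (93/20)sin x + (21/50)cos 2x + (111/25)sin 2x
E_alpha (D + E_alpha) f = -(237/100)cos x - (759/100)sin x + (1029/1250)cos 2x + (5181/2500)sin 2x
(D + E_alpha) (D + E_alpha) f = -(441/50)cos x - (306/25)sin x + (777/625)cos 2x + (16281/2500)sin 2x

the result is g(x) = -(441/50)cos x - (306/25)sin x + (777/625)cos 2x + (16281/2500)sin 2x


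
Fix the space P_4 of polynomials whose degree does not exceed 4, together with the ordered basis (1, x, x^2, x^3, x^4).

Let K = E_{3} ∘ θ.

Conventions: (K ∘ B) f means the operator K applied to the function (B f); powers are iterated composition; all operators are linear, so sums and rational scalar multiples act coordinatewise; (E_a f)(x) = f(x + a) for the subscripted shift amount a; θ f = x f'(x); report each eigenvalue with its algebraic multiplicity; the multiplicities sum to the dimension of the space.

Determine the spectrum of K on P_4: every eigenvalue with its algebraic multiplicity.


λ = 0 (multiplicity 1), λ = 1 (multiplicity 1), λ = 2 (multiplicity 1), λ = 3 (multiplicity 1), λ = 4 (multiplicity 1)

image of 1: 0
image of x: x + 3
image of x^2: 2x^2 + 12x + 18
image of x^3: 3x^3 + 27x^2 + 81x + 81
image of x^4: 4x^4 + 48x^3 + 216x^2 + 432x + 324
the matrix is upper triangular; its diagonal is (0, 1, 2, 3, 4)
for a triangular matrix the eigenvalues are the diagonal entries, with algebraic multiplicity their repetition count


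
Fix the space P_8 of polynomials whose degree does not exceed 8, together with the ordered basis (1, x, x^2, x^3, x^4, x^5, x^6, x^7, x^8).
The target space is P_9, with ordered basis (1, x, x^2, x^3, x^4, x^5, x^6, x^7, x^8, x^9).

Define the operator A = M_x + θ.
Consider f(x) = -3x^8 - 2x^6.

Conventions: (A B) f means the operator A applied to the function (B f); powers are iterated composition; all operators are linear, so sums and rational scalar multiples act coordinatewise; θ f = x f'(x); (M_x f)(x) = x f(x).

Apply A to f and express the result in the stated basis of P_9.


M_x f = -3x^9 - 2x^7
θ f = -24x^8 - 12x^6
(M_x + θ) f = -3x^9 - 24x^8 - 2x^7 - 12x^6

the result is g(x) = -3x^9 - 24x^8 - 2x^7 - 12x^6


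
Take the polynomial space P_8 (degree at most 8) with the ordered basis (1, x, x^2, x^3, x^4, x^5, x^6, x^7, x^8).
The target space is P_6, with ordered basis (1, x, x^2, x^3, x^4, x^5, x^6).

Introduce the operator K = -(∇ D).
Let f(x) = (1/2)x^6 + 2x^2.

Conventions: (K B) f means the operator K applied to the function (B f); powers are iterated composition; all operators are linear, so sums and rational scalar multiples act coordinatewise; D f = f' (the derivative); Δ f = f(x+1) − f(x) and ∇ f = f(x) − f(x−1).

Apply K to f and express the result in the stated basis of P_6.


D f = 3x^5 + 4x
∇ D f = 15x^4 - 30x^3 + 30x^2 - 15x + 7
(-(∇ D)) f = -15x^4 + 30x^3 - 30x^2 + 15x - 7

g(x) = -15x^4 + 30x^3 - 30x^2 + 15x - 7


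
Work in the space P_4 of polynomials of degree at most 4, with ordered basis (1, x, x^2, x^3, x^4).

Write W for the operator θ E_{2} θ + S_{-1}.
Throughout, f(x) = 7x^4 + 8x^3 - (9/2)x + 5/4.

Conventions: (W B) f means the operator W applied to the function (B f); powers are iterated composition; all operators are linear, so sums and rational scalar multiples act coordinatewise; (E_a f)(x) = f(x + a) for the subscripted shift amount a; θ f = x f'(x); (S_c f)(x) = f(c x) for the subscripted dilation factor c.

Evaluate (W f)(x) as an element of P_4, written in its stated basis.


the result is g(x) = 119x^4 + 736x^3 + 1632x^2 + 1184x + 5/4

θ f = 28x^4 + 24x^3 - (9/2)x
E_{2} θ f = 28x^4 + 248x^3 + 816x^2 + (2359/2)x + 631
θ E_{2} θ f = 112x^4 + 744x^3 + 1632x^2 + (2359/2)x
S_{-1} f = 7x^4 - 8x^3 + (9/2)x + 5/4
(θ E_{2} θ + S_{-1}) f = 119x^4 + 736x^3 + 1632x^2 + 1184x + 5/4


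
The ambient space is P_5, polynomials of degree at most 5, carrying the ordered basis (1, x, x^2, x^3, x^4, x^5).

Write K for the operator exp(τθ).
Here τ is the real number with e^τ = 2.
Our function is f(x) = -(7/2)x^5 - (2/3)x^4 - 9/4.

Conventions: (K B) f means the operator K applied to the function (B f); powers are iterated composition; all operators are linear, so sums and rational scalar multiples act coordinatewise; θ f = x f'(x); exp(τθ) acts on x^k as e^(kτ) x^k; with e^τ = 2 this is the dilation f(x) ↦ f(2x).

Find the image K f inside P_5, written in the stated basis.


g(x) = -112x^5 - (32/3)x^4 - 9/4

exp(τθ) x^k = e^(kτ) x^k; with e^τ = 2 this sends x^k to 2^k x^k
x^4 ↦ 16 x^4
x^5 ↦ 32 x^5
applying this coordinatewise to f: exp(τθ) f = -112x^5 - (32/3)x^4 - 9/4


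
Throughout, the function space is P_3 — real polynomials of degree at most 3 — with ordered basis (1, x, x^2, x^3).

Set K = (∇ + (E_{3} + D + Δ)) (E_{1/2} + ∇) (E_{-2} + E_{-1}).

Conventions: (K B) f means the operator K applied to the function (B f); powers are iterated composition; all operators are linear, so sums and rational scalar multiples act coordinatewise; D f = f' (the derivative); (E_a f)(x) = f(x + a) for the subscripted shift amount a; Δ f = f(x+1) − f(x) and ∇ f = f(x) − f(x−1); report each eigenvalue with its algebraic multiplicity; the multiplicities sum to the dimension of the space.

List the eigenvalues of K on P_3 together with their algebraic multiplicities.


image of 1: 2
image of x: 2x + 12
image of x^2: 2x^2 + 24x + 25/2
image of x^3: 2x^3 + 36x^2 + (75/2)x - 37/2
the matrix is upper triangular; its diagonal is (2, 2, 2, 2)
for a triangular matrix the eigenvalues are the diagonal entries, with algebraic multiplicity their repetition count

λ = 2 (multiplicity 4)


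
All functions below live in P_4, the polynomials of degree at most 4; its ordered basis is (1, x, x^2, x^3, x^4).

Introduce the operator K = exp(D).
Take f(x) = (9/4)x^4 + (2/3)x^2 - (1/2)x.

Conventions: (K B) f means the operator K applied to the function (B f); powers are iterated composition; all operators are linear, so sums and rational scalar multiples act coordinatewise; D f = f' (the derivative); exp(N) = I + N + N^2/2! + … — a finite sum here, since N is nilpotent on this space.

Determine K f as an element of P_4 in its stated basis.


g(x) = (9/4)x^4 + 9x^3 + (85/6)x^2 + (59/6)x + 29/12

order-1 term: 9x^3 + (4/3)x - 1/2
order-2 term: (27/2)x^2 + 2/3
order-3 term: 9x
order-4 term: 9/4
the series for exp(D) f terminates at order 4
exp(D) f = (9/4)x^4 + 9x^3 + (85/6)x^2 + (59/6)x + 29/12


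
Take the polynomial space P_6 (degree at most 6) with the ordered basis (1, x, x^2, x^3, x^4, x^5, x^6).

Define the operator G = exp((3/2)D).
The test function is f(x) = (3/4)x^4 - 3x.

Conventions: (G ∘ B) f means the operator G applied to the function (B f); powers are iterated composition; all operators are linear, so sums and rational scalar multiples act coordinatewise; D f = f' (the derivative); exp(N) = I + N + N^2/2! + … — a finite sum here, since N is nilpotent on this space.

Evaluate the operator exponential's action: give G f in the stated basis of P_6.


g(x) = (3/4)x^4 + (9/2)x^3 + (81/8)x^2 + (57/8)x - 45/64

order-1 term: (9/2)x^3 - 9/2
order-2 term: (81/8)x^2
order-3 term: (81/8)x
order-4 term: 243/64
the series for exp((3/2)D) f terminates at order 4
exp((3/2)D) f = (3/4)x^4 + (9/2)x^3 + (81/8)x^2 + (57/8)x - 45/64


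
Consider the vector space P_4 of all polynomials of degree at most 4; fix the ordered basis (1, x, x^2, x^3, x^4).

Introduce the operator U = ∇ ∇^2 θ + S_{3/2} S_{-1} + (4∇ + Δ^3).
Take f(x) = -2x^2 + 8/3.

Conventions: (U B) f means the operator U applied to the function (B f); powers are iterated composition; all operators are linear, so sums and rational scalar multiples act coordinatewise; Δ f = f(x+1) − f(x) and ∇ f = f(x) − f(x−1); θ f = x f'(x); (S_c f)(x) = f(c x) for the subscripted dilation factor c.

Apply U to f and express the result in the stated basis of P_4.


θ f = -4x^2
∇ θ f = -8x + 4
∇ ∇ θ f = -8
∇ ∇^2 θ f = 0
S_{-1} f = -2x^2 + 8/3
S_{3/2} S_{-1} f = -(9/2)x^2 + 8/3
∇ f = -4x + 2
(4∇) f = -16x + 8
Δ f = -4x - 2
Δ Δ f = -4
Δ Δ Δ f = 0
(4∇ + Δ^3) f = -16x + 8
(∇ ∇^2 θ + S_{3/2} S_{-1} + (4∇ + Δ^3)) f = -(9/2)x^2 - 16x + 32/3

the image equals g(x) = -(9/2)x^2 - 16x + 32/3


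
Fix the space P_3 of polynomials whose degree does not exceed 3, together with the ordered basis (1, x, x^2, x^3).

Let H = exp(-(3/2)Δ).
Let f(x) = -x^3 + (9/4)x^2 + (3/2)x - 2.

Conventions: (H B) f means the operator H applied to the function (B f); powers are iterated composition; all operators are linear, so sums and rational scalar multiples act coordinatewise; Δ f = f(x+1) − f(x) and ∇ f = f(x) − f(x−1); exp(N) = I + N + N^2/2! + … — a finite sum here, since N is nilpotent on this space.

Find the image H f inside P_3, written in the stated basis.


g(x) = -x^3 + (27/4)x^2 - (15/2)x - 71/16

order-1 term: (9/2)x^2 - (9/4)x - 33/8
order-2 term: -(27/4)x - 27/16
order-3 term: 27/8
the series for exp(-(3/2)Δ) f terminates at order 3
exp(-(3/2)Δ) f = -x^3 + (27/4)x^2 - (15/2)x - 71/16


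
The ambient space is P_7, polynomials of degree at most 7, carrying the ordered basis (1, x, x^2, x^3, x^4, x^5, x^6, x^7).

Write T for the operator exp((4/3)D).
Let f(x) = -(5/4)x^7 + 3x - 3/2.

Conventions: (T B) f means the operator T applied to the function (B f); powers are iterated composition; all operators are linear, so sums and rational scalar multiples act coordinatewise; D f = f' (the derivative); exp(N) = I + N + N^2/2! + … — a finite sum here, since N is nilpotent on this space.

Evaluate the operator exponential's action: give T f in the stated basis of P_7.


g(x) = -(5/4)x^7 - (35/3)x^6 - (140/3)x^5 - (2800/27)x^4 - (11200/81)x^3 - (8960/81)x^2 - (33653/729)x - 30025/4374

order-1 term: -(35/3)x^6 + 4
order-2 term: -(140/3)x^5
order-3 term: -(2800/27)x^4
order-4 term: -(11200/81)x^3
order-5 term: -(8960/81)x^2
order-6 term: -(35840/729)x
order-7 term: -20480/2187
the series for exp((4/3)D) f terminates at order 7
exp((4/3)D) f = -(5/4)x^7 - (35/3)x^6 - (140/3)x^5 - (2800/27)x^4 - (11200/81)x^3 - (8960/81)x^2 - (33653/729)x - 30025/4374


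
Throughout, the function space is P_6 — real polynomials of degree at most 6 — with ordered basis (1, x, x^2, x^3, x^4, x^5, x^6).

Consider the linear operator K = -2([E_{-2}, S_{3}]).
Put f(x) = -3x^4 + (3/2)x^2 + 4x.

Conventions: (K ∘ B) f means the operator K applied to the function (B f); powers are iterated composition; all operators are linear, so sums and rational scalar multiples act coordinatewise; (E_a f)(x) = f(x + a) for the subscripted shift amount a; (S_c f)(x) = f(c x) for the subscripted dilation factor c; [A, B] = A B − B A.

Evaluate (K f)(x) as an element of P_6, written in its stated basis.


S_{3} f = -243x^4 + (27/2)x^2 + 12x
E_{-2} S_{3} f = -243x^4 + 1944x^3 - (11637/2)x^2 + 7734x - 3858
E_{-2} f = -3x^4 + 24x^3 - (141/2)x^2 + 94x - 50
S_{3} E_{-2} f = -243x^4 + 648x^3 - (1269/2)x^2 + 282x - 50
[E_{-2}, S_{3}] f = 1296x^3 - 5184x^2 + 7452x - 3808
(-2([E_{-2}, S_{3}])) f = -2592x^3 + 10368x^2 - 14904x + 7616

g(x) = -2592x^3 + 10368x^2 - 14904x + 7616


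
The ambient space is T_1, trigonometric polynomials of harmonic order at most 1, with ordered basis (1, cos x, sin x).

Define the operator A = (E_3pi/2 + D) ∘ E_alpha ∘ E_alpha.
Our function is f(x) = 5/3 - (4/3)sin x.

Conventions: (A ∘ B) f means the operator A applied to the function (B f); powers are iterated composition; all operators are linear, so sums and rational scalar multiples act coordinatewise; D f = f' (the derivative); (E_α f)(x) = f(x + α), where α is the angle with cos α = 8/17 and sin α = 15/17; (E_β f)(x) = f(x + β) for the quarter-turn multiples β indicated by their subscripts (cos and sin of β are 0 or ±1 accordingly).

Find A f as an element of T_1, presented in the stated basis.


E_alpha f = 5/3 - (20/17)cos x - (32/51)sin x
E_alpha E_alpha f = 5/3 - (320/289)cos x + (644/867)sin x
E_3pi/2 (E_alpha ∘ E_alpha) f = 5/3 - (644/867)cos x - (320/289)sin x
D (E_alpha ∘ E_alpha) f = (644/867)cos x + (320/289)sin x
(E_3pi/2 + D) (E_alpha ∘ E_alpha) f = 5/3

the image equals g(x) = 5/3


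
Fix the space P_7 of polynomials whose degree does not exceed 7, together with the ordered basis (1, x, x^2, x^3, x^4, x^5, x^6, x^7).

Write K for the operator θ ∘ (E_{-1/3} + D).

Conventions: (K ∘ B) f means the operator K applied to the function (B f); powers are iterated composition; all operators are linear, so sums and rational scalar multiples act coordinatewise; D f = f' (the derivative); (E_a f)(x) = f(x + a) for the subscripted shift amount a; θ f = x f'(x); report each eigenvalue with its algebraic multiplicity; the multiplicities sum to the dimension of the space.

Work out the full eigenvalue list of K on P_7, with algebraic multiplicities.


image of 1: 0
image of x: x
image of x^2: 2x^2 + (4/3)x
image of x^3: 3x^3 + 4x^2 + (1/3)x
image of x^4: 4x^4 + 8x^3 + (4/3)x^2 - (4/27)x
image of x^5: 5x^5 + (40/3)x^4 + (10/3)x^3 - (20/27)x^2 + (5/81)x
image of x^6: 6x^6 + 20x^5 + (20/3)x^4 - (20/9)x^3 + (10/27)x^2 - (2/81)x
image of x^7: 7x^7 + 28x^6 + (35/3)x^5 - (140/27)x^4 + (35/27)x^3 - (14/81)x^2 + (7/729)x
the matrix is upper triangular; its diagonal is (0, 1, 2, 3, 4, 5, 6, 7)
for a triangular matrix the eigenvalues are the diagonal entries, with algebraic multiplicity their repetition count

λ = 0 (multiplicity 1), λ = 1 (multiplicity 1), λ = 2 (multiplicity 1), λ = 3 (multiplicity 1), λ = 4 (multiplicity 1), λ = 5 (multiplicity 1), λ = 6 (multiplicity 1), λ = 7 (multiplicity 1)


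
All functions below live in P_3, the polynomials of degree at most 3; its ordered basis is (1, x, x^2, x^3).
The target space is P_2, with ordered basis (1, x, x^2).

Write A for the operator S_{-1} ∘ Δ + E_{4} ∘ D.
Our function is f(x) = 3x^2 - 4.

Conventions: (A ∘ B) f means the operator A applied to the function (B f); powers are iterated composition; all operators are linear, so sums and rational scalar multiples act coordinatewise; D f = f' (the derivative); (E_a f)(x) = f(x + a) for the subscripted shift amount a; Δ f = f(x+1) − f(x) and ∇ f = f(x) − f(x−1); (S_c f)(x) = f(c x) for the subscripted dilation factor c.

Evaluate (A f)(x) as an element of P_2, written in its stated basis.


the result is g(x) = 27

Δ f = 6x + 3
S_{-1} Δ f = -6x + 3
D f = 6x
E_{4} D f = 6x + 24
(S_{-1} ∘ Δ + E_{4} ∘ D) f = 27


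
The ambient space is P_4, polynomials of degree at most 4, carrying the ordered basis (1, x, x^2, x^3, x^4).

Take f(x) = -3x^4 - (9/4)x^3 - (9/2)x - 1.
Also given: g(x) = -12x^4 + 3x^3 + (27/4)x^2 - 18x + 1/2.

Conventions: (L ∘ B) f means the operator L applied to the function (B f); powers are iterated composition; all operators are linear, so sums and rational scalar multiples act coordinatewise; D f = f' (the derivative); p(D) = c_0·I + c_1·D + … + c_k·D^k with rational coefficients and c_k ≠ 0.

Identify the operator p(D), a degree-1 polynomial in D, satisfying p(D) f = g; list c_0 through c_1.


p(D) = 4·I − D, i.e. c_0 = 4, c_1 = -1

D^0 f = -3x^4 - (9/4)x^3 - (9/2)x - 1
D^1 f = -12x^3 - (27/4)x^2 - 9/2
matching coefficients of g against c_0 f + c_1 Df + … from the top degree down determines the c_i
solution: c_0 = 4, c_1 = -1


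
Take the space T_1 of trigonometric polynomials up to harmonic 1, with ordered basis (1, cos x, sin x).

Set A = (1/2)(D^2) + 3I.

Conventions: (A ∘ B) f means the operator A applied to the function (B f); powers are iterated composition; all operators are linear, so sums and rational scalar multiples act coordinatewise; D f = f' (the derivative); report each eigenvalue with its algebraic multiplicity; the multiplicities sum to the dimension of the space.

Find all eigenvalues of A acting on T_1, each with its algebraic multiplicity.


λ = 5/2 (multiplicity 2), λ = 3 (multiplicity 1)

image of 1: 3
image of cos x: (5/2)cos x
image of sin x: (5/2)sin x
the matrix is diagonal; its diagonal is (3, 5/2, 5/2)
for a triangular matrix the eigenvalues are the diagonal entries, with algebraic multiplicity their repetition count


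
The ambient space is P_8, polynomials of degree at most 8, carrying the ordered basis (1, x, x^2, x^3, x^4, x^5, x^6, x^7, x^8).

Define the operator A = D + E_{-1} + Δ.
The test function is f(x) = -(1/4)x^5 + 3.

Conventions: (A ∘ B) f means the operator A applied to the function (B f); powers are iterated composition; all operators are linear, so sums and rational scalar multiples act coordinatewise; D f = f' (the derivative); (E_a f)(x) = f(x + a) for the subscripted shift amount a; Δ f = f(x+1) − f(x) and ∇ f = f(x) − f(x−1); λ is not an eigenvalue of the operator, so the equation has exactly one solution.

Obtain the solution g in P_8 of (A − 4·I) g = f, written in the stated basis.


write g with unknown coordinates in the stated basis and equate coefficients in (A − 4·I) g = f
solving from the highest basis element down gives g = (1/12)x^5 + (5/36)x^4 + (20/27)x^3 + (35/27)x^2 + (425/162)x + 202/243
check: A g = (1/12)x^5 + (5/9)x^4 + (80/27)x^3 + (140/27)x^2 + (850/81)x + 1537/243
so A g − 4·g = -(1/4)x^5 + 3 = f ✓

g(x) = (1/12)x^5 + (5/36)x^4 + (20/27)x^3 + (35/27)x^2 + (425/162)x + 202/243


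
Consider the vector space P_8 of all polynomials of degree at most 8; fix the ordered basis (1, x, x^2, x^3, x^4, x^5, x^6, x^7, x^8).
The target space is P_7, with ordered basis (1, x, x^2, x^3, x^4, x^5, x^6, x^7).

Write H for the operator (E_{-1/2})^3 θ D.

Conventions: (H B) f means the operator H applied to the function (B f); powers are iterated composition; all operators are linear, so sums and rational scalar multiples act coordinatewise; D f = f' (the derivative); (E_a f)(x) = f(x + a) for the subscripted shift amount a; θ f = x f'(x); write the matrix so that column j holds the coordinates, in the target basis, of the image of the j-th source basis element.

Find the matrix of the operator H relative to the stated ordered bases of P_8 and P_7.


the matrix is [[0, 0, -3, 27/2, -81/2, 405/4, -3645/16, 15309/32, -15309/16]; [0, 0, 2, -18, 81, -270, 6075/8, -15309/8, 35721/8]; [0, 0, 0, 6, -54, 270, -2025/2, 25515/8, -35721/4]; [0, 0, 0, 0, 12, -120, 675, -2835, 19845/2]; [0, 0, 0, 0, 0, 20, -225, 2835/2, -6615]; [0, 0, 0, 0, 0, 0, 30, -378, 2646]; [0, 0, 0, 0, 0, 0, 0, 42, -588]; [0, 0, 0, 0, 0, 0, 0, 0, 56]] (rows listed top to bottom)

image of 1: 0
image of x: 0
image of x^2: 2x - 3
image of x^3: 6x^2 - 18x + 27/2
image of x^4: 12x^3 - 54x^2 + 81x - 81/2
image of x^5: 20x^4 - 120x^3 + 270x^2 - 270x + 405/4
image of x^6: 30x^5 - 225x^4 + 675x^3 - (2025/2)x^2 + (6075/8)x - 3645/16
image of x^7: 42x^6 - 378x^5 + (2835/2)x^4 - 2835x^3 + (25515/8)x^2 - (15309/8)x + 15309/32
image of x^8: 56x^7 - 588x^6 + 2646x^5 - 6615x^4 + (19845/2)x^3 - (35721/4)x^2 + (35721/8)x - 15309/16
each image's coordinates form column j of the matrix


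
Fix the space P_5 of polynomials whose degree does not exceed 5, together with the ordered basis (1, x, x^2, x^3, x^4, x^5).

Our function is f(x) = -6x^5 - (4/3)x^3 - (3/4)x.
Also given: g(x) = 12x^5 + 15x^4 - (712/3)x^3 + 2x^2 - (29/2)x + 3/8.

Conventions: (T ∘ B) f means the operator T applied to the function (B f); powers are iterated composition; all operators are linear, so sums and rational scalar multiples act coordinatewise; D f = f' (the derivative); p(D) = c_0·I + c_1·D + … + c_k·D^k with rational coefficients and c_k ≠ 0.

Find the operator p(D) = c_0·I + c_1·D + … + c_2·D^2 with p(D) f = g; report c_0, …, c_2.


D^0 f = -6x^5 - (4/3)x^3 - (3/4)x
D^1 f = -30x^4 - 4x^2 - 3/4
D^2 f = -120x^3 - 8x
matching coefficients of g against c_0 f + c_1 Df + … from the top degree down determines the c_i
solution: c_0 = -2, c_1 = -1/2, c_2 = 2

p(D) = -2·I − (1/2)·D + 2·D^2, i.e. c_0 = -2, c_1 = -1/2, c_2 = 2


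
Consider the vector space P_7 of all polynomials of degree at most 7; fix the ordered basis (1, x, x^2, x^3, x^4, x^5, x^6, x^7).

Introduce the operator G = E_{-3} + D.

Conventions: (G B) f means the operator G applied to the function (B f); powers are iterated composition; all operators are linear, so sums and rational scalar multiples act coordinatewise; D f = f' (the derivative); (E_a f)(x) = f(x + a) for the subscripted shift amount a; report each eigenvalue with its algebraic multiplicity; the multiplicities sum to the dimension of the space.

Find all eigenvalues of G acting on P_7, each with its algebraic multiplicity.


image of 1: 1
image of x: x - 2
image of x^2: x^2 - 4x + 9
image of x^3: x^3 - 6x^2 + 27x - 27
image of x^4: x^4 - 8x^3 + 54x^2 - 108x + 81
image of x^5: x^5 - 10x^4 + 90x^3 - 270x^2 + 405x - 243
image of x^6: x^6 - 12x^5 + 135x^4 - 540x^3 + 1215x^2 - 1458x + 729
image of x^7: x^7 - 14x^6 + 189x^5 - 945x^4 + 2835x^3 - 5103x^2 + 5103x - 2187
the matrix is upper triangular; its diagonal is (1, 1, 1, 1, 1, 1, 1, 1)
for a triangular matrix the eigenvalues are the diagonal entries, with algebraic multiplicity their repetition count

λ = 1 (multiplicity 8)


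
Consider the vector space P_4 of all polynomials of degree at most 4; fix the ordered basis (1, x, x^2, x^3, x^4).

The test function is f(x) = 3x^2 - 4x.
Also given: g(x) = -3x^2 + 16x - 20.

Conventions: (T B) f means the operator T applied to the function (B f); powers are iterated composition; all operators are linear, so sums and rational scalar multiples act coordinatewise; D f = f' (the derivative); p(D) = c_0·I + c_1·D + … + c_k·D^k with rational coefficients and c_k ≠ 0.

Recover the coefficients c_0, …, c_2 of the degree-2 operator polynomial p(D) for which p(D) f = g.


p(D) = -I + 2·D − 2·D^2, i.e. c_0 = -1, c_1 = 2, c_2 = -2

D^0 f = 3x^2 - 4x
D^1 f = 6x - 4
D^2 f = 6
matching coefficients of g against c_0 f + c_1 Df + … from the top degree down determines the c_i
solution: c_0 = -1, c_1 = 2, c_2 = -2


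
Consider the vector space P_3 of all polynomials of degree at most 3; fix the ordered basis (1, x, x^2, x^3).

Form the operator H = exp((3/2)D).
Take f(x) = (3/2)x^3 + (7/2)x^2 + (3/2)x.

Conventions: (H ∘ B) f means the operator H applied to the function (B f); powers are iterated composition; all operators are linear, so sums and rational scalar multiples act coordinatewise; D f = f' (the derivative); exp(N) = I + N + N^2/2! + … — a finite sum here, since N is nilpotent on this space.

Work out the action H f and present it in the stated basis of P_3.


order-1 term: (27/4)x^2 + (21/2)x + 9/4
order-2 term: (81/8)x + 63/8
order-3 term: 81/16
the series for exp((3/2)D) f terminates at order 3
exp((3/2)D) f = (3/2)x^3 + (41/4)x^2 + (177/8)x + 243/16

the result is g(x) = (3/2)x^3 + (41/4)x^2 + (177/8)x + 243/16


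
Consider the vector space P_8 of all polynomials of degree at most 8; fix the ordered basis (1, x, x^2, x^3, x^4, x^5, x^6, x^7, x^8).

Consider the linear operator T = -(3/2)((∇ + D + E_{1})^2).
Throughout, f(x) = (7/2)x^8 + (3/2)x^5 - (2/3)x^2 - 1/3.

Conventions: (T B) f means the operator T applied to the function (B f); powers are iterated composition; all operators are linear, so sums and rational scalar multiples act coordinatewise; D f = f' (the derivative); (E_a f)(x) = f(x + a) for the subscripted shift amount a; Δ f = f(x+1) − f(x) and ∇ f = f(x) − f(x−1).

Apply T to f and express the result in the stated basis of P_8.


∇ f = 28x^7 - 98x^6 + 196x^5 - (475/2)x^4 + 181x^3 - 83x^2 + (115/6)x - 4/3
D f = 28x^7 + (15/2)x^4 - (4/3)x
E_{1} f = (7/2)x^8 + 28x^7 + 98x^6 + (395/2)x^5 + (505/2)x^4 + 211x^3 + (337/3)x^2 + (205/6)x + 4
(∇ + D + E_{1}) f = (7/2)x^8 + 84x^7 + (787/2)x^5 + (45/2)x^4 + 392x^3 + (88/3)x^2 + 52x + 8/3
∇ (∇ + D + E_{1}) f = 28x^7 + 490x^6 - 1568x^5 + (9325/2)x^4 - 6589x^3 + 6642x^2 - (21329/6)x + 5197/6
D (∇ + D + E_{1}) f = 28x^7 + 588x^6 + (3935/2)x^4 + 90x^3 + 1176x^2 + (176/3)x + 52
E_{1} (∇ + D + E_{1}) f = (7/2)x^8 + 112x^7 + 686x^6 + (4707/2)x^5 + 5175x^4 + 7553x^3 + (21412/3)x^2 + (23761/6)x + 1959/2
(∇ + D + E_{1}) (∇ + D + E_{1}) f = (7/2)x^8 + 168x^7 + 1764x^6 + (1571/2)x^5 + 11805x^4 + 1054x^3 + (44866/3)x^2 + 464x + 5693/3
(-(3/2)((∇ + D + E_{1})^2)) f = -(21/4)x^8 - 252x^7 - 2646x^6 - (4713/4)x^5 - (35415/2)x^4 - 1581x^3 - 22433x^2 - 696x - 5693/2

the result is g(x) = -(21/4)x^8 - 252x^7 - 2646x^6 - (4713/4)x^5 - (35415/2)x^4 - 1581x^3 - 22433x^2 - 696x - 5693/2


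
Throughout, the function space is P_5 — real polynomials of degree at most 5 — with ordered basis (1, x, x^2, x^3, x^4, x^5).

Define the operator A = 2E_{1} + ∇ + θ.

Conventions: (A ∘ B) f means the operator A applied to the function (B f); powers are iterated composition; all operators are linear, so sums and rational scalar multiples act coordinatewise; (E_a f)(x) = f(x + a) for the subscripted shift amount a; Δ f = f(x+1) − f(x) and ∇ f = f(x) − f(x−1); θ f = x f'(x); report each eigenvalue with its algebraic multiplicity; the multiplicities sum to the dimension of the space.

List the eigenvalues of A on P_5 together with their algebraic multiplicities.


image of 1: 2
image of x: 3x + 3
image of x^2: 4x^2 + 6x + 1
image of x^3: 5x^3 + 9x^2 + 3x + 3
image of x^4: 6x^4 + 12x^3 + 6x^2 + 12x + 1
image of x^5: 7x^5 + 15x^4 + 10x^3 + 30x^2 + 5x + 3
the matrix is upper triangular; its diagonal is (2, 3, 4, 5, 6, 7)
for a triangular matrix the eigenvalues are the diagonal entries, with algebraic multiplicity their repetition count

λ = 2 (multiplicity 1), λ = 3 (multiplicity 1), λ = 4 (multiplicity 1), λ = 5 (multiplicity 1), λ = 6 (multiplicity 1), λ = 7 (multiplicity 1)


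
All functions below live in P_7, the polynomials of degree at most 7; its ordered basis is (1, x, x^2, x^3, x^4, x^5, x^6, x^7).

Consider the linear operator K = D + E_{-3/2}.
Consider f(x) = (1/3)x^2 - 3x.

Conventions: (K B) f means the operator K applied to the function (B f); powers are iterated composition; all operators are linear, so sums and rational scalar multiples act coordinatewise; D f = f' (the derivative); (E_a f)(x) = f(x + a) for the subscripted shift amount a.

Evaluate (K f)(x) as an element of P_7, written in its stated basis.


D f = (2/3)x - 3
E_{-3/2} f = (1/3)x^2 - 4x + 21/4
(D + E_{-3/2}) f = (1/3)x^2 - (10/3)x + 9/4

the image equals g(x) = (1/3)x^2 - (10/3)x + 9/4


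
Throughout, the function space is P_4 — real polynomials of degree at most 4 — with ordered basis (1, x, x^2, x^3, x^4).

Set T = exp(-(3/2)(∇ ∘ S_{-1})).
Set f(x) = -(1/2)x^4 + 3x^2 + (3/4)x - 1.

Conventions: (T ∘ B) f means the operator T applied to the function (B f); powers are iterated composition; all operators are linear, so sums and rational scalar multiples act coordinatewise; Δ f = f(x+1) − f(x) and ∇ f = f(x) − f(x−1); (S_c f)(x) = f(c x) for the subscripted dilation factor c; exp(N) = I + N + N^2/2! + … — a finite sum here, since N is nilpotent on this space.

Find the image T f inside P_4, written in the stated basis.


order-1 term: 3x^3 - (9/2)x^2 - 6x + 39/8
order-2 term: (27/4)x^2 - 45/8
order-3 term: -(27/4)x + 27/8
order-4 term: -81/32
the series for exp(-(3/2)(∇ ∘ S_{-1})) f terminates at order 4
exp(-(3/2)(∇ ∘ S_{-1})) f = -(1/2)x^4 + 3x^3 + (21/4)x^2 - 12x - 29/32

the result is g(x) = -(1/2)x^4 + 3x^3 + (21/4)x^2 - 12x - 29/32


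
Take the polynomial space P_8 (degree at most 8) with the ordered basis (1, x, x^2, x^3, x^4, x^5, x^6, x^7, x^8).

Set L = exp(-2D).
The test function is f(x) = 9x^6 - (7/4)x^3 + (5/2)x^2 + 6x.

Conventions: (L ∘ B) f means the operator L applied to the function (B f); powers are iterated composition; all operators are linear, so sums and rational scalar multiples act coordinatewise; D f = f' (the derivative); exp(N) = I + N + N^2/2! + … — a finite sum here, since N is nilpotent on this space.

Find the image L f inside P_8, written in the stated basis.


the image equals g(x) = 9x^6 - 108x^5 + 540x^4 - (5767/4)x^3 + 2173x^2 - 1753x + 588

order-1 term: -108x^5 + (21/2)x^2 - 10x - 12
order-2 term: 540x^4 - 21x + 10
order-3 term: -1440x^3 + 14
order-4 term: 2160x^2
order-5 term: -1728x
order-6 term: 576
the series for exp(-2D) f terminates at order 6
exp(-2D) f = 9x^6 - 108x^5 + 540x^4 - (5767/4)x^3 + 2173x^2 - 1753x + 588
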